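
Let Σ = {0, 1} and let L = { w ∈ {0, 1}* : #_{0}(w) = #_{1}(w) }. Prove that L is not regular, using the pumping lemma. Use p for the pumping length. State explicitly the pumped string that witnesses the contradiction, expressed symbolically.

Assume L is regular. Let p be the pumping length given by the pumping lemma.
Choose w = 0^p 1^p ∈ L with |w| = 2p ≥ p.
The pumping lemma gives a decomposition w = xyz where |xy| ≤ p and |y| ≥ 1.
The first p characters of w are 0's, so xy (and hence y) consists only of 0's. Write y = 0^k, 1 ≤ k ≤ p.
Pump with i = 2: xy^2z = 0^{p+k} 1^p has p+k occurrences of 0 but only p of 1. Since k ≥ 1 the counts differ, so xy^2z ∉ L.
This is a contradiction; hence L is not regular.

0^{p+k} 1^p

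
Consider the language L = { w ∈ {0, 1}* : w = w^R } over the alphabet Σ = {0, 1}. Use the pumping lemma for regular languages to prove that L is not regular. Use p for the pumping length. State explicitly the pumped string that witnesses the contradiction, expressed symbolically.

Suppose for contradiction that L is regular, and let p be the pumping length.
Take w = 0^p 1 0^p, a palindrome of length 2p+1 ≥ p.
Write w = xyz as guaranteed by the lemma, with |xy| ≤ p and |y| ≥ 1.
The first p characters of w are 0's, so xy (and hence y) consists only of 0's. Write y = 0^k, 1 ≤ k ≤ p.
Pump with i = 2: xy^2z = 0^{p+k} 1 0^p. Its reverse is 0^p 1 0^{p+k}, which differs from xy^2z since k ≥ 1. So xy^2z is not a palindrome and xy^2z ∉ L.
This contradicts the pumping lemma, so L is not regular.

0^{p+k} 1 0^p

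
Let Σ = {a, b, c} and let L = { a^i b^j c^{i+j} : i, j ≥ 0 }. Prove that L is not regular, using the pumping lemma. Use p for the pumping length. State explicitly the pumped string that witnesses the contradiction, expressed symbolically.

Suppose for contradiction that L is regular, and let p be the pumping length.
Take w = a^p b^p c^{2p} ∈ L (with i=j=p, i+j=2p), |w| = 4p ≥ p.
Write w = xyz as guaranteed by the lemma, with |xy| ≤ p and |y| > 0.
The first p characters of w are a's, so xy (and hence y) consists only of a's. Write y = a^k, 1 ≤ k ≤ p.
Consider xy^2z = a^{p+k} b^p c^{2p}. Now the a- and b-counts sum to 2p+k, but the c-count is 2p ≠ 2p+k. So xy^2z ∉ L.
Contradiction. Therefore L is not regular.

a^{p+k} b^p c^{2p}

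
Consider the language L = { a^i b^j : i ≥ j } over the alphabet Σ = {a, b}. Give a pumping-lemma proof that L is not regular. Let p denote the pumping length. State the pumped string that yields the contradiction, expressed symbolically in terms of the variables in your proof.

Assume L is regular. Let p be the pumping length given by the pumping lemma.
Choose w = a^p b^p ∈ L, with |w| = 2p ≥ p.
Write w = xyz as guaranteed by the lemma, with |xy| ≤ p and y is nonempty.
The first p characters of w are a's, so xy (and hence y) consists only of a's. Write y = a^k, 1 ≤ k ≤ p.
Consider xy^0z = xz = a^{p-k} b^p. Since k ≥ 1, the a-count p-k is less than p, so i ≥ j fails; thus xz ∉ L.
This is a contradiction; hence L is not regular.

a^{p-k} b^p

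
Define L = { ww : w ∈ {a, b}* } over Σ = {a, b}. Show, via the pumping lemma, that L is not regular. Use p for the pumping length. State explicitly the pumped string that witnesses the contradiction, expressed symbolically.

a^{p+k} b^p a^p b^p

Suppose for contradiction that L is regular, and let p be the pumping length.
Take w = a^p b^p a^p b^p = uu where u = a^pb^p; then w ∈ L and |w| = 4p ≥ p.
By the pumping lemma, w = xyz with |xy| ≤ p and y is nonempty.
The first p characters of w are a's, so xy (and hence y) consists only of a's. Write y = a^k, 1 ≤ k ≤ p.
Pump with i = 2: xy^2z = a^{p+k} b^p a^p b^p, of length 4p+k. Suppose this equals vv. The string starts with a and ends with b, so v does too; thus the boundary between the two copies of v is a b→a transition. There is exactly one such transition, at position 2p+k, so |v| = 2p+k and |vv| = 4p+2k ≠ 4p+k since k ≥ 1. So xy^2z ∉ L.
This contradicts the pumping lemma, so L is not regular.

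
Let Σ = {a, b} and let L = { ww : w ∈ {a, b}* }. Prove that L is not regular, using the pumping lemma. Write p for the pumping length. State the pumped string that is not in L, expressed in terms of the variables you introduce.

Suppose for contradiction that L is regular, and let p be the pumping length.
Take w = a^p b^p a^p b^p = uu where u = a^pb^p; then w ∈ L and |w| = 4p ≥ p.
The pumping lemma gives a decomposition w = xyz where |xy| ≤ p and y is nonempty.
Since the first p symbols of w are all a's and |xy| ≤ p, y lies entirely in the leading a-block: y = a^k for some k with 1 ≤ k ≤ p.
Pump with i = 2: xy^2z = a^{p+k} b^p a^p b^p, of length 4p+k. Suppose this equals vv. The string starts with a and ends with b, so v does too; thus the boundary between the two copies of v is a b→a transition. There is exactly one such transition, at position 2p+k, so |v| = 2p+k and |vv| = 4p+2k ≠ 4p+k since k ≥ 1. So xy^2z ∉ L.
This is a contradiction; hence L is not regular.

a^{p+k} b^p a^p b^p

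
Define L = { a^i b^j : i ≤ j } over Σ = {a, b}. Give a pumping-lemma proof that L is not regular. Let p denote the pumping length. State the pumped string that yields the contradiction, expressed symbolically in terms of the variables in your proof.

a^{p+k} b^p

Suppose for contradiction that L is regular, and let p be the pumping length.
Choose w = a^p b^p ∈ L, with |w| = 2p ≥ p.
The pumping lemma gives a decomposition w = xyz where |xy| ≤ p and y is nonempty.
Since the first p symbols of w are all a's and |xy| ≤ p, y lies entirely in the leading a-block: y = a^k for some k with 1 ≤ k ≤ p.
Consider xy^2z = a^{p+k} b^p. Since k ≥ 1, the a-count p+k exceeds the b-count p, so i ≤ j fails; thus xy^2z ∉ L.
This contradicts the pumping lemma, so L is not regular.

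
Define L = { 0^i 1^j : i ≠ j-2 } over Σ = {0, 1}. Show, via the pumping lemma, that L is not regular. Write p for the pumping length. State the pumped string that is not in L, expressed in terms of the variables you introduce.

Suppose for contradiction that L is regular, and let p be the pumping length.
Choose w = 0^p 1^{p+p!+2}. Since p ≠ (p+p!+2)-2 = p+p!, w ∈ L; and |w| ≥ p.
By the pumping lemma, w = xyz with |xy| ≤ p and y is nonempty.
Because |xy| ≤ p and w begins with p copies of 0, we have y = 0^k with 1 ≤ k ≤ p.
Since 1 ≤ k ≤ p, k divides p!; set t = 1 + p!/k. Then xy^t z has p + (p!/k)·k = p + p! copies of 0. Now the 0-count is p+p! and (1-count)-2 = (p+p!+2)-2 = p+p!, so i ≠ j-2 fails. So xy^t z = 0^{p+p!} 1^{p+p!+2} ∉ L.
This is a contradiction; hence L is not regular.

0^{p+p!} 1^{p+p!+2}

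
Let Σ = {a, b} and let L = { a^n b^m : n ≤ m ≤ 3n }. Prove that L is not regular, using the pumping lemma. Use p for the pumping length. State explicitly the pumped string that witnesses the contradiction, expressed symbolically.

Assume L is regular; let p be its pumping constant.
Take w = a^p b^p ∈ L (since p ≤ p ≤ 3p), with |w| = 2p ≥ p.
The pumping lemma gives a decomposition w = xyz where |xy| ≤ p and |y| ≥ 1.
Because |xy| ≤ p and w begins with p copies of a, we have y = a^k with 1 ≤ k ≤ p.
Pump with i = 2: xy^2z = a^{p+k} b^p. Now n = p+k > p = m, so the condition n ≤ m fails. Thus xy^2z ∉ L.
This contradicts the pumping lemma, so L is not regular.

a^{p+k} b^p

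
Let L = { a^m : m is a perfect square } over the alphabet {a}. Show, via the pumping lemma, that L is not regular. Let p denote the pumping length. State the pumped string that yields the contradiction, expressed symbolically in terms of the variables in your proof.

Assume L is regular; let p be its pumping constant.
Take w = a^{p²} ∈ L with |w| = p² ≥ p.
Write w = xyz as guaranteed by the lemma, with |xy| ≤ p and |y| > 0.
Then y = a^k for some k with 1 ≤ k ≤ p.
Pump with i = 2: xy^2z = a^{p²+k}. Since 1 ≤ k ≤ p, p² < p²+k ≤ p²+p < (p+1)², so p²+k lies strictly between consecutive squares and is not a perfect square. So xy^2z ∉ L.
Contradiction. Therefore L is not regular.

a^{p²+k}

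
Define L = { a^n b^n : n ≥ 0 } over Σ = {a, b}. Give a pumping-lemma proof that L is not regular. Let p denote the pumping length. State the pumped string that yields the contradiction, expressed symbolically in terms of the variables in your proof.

Assume L is regular; let p be its pumping constant.
Choose w = a^p b^p, which is in L with |w| = 2p ≥ p.
The pumping lemma gives a decomposition w = xyz where |xy| ≤ p and |y| ≥ 1.
Since the first p symbols of w are all a's and |xy| ≤ p, y lies entirely in the leading a-block: y = a^k for some k with 1 ≤ k ≤ p.
Pump with i = 2: xy^2z = a^{p+k} b^p. For this to lie in L we would need p = p+k, which forces k = 0. But k ≥ 1, so xy^2z ∉ L.
This contradicts the pumping lemma, so L is not regular.

a^{p+k} b^p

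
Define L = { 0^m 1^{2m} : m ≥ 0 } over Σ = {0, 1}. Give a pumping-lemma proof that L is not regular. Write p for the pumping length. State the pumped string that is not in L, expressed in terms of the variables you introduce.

0^{p+k} 1^{2p}

Toward a contradiction, assume L is regular with pumping length p.
Take w = 0^p 1^{2p}. Then w ∈ L and |w| = 3p ≥ p.
The pumping lemma gives a decomposition w = xyz where |xy| ≤ p and |y| > 0.
The first p characters of w are 0's, so xy (and hence y) consists only of 0's. Write y = 0^k, 1 ≤ k ≤ p.
Pump with i = 2: xy^2z = 0^{p+k} 1^{2p}. For this to lie in L we would need 2p = 2(p+k), which forces k = 0. But k ≥ 1, so xy^2z ∉ L.
Contradiction. Therefore L is not regular.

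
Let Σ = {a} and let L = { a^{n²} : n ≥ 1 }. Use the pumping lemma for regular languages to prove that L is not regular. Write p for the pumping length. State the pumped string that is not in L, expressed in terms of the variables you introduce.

a^{p²+k}

Suppose for contradiction that L is regular, and let p be the pumping length.
Take w = a^{p²} ∈ L with |w| = p² ≥ p.
The pumping lemma gives a decomposition w = xyz where |xy| ≤ p and |y| ≥ 1.
Then y = a^k for some k with 1 ≤ k ≤ p.
Pump with i = 2: xy^2z = a^{p²+k}. Since 1 ≤ k ≤ p, p² < p²+k ≤ p²+p < (p+1)², so p²+k lies strictly between consecutive squares and is not a perfect square. So xy^2z ∉ L.
This is a contradiction; hence L is not regular.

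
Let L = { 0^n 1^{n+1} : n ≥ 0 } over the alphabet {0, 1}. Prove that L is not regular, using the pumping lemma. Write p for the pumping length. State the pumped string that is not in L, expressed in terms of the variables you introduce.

0^{p+k} 1^{p+1}

Toward a contradiction, assume L is regular with pumping length p.
Choose w = 0^p 1^{p+1}, which is in L with |w| = 2p+1 ≥ p.
By the pumping lemma, w = xyz with |xy| ≤ p and y is nonempty.
The first p characters of w are 0's, so xy (and hence y) consists only of 0's. Write y = 0^k, 1 ≤ k ≤ p.
Pump with i = 2: xy^2z = 0^{p+k} 1^{p+1}. For this to lie in L we would need p+1 = (p+k)+1, which forces k = 0. But k ≥ 1, so xy^2z ∉ L.
This is a contradiction; hence L is not regular.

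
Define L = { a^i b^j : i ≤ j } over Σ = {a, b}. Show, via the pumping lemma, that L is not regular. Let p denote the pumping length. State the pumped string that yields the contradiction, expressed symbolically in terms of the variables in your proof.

a^{p+k} b^p

Suppose for contradiction that L is regular, and let p be the pumping length.
Choose w = a^p b^p ∈ L, with |w| = 2p ≥ p.
Write w = xyz as guaranteed by the lemma, with |xy| ≤ p and |y| ≥ 1.
Because |xy| ≤ p and w begins with p copies of a, we have y = a^k with 1 ≤ k ≤ p.
Consider xy^2z = a^{p+k} b^p. Since k ≥ 1, the a-count p+k exceeds the b-count p, so i ≤ j fails; thus xy^2z ∉ L.
Contradiction. Therefore L is not regular.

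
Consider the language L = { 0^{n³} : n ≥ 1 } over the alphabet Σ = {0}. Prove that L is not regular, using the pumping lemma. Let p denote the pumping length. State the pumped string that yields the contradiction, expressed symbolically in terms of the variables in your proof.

0^{p³+k}

Toward a contradiction, assume L is regular with pumping length p.
Take w = 0^{p³} ∈ L with |w| = p³ ≥ p.
By the pumping lemma, w = xyz with |xy| ≤ p and |y| > 0.
Then y = 0^k for some k with 1 ≤ k ≤ p.
Pump with i = 2: xy^2z = 0^{p³+k}. Since 1 ≤ k ≤ p, p³ < p³+k ≤ p³+p < p³+3p²+3p+1 = (p+1)³, so p³+k is not a perfect cube. So xy^2z ∉ L.
Contradiction. Therefore L is not regular.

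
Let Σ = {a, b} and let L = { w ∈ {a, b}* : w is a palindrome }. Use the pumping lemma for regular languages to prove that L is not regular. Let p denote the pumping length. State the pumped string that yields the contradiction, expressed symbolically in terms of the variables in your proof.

Toward a contradiction, assume L is regular with pumping length p.
Take w = a^p b a^p, a palindrome of length 2p+1 ≥ p.
By the pumping lemma, w = xyz with |xy| ≤ p and y is nonempty.
The first p characters of w are a's, so xy (and hence y) consists only of a's. Write y = a^k, 1 ≤ k ≤ p.
Pump with i = 2: xy^2z = a^{p+k} b a^p. Its reverse is a^p b a^{p+k}, which differs from xy^2z since k ≥ 1. So xy^2z is not a palindrome and xy^2z ∉ L.
Contradiction. Therefore L is not regular.

a^{p+k} b a^p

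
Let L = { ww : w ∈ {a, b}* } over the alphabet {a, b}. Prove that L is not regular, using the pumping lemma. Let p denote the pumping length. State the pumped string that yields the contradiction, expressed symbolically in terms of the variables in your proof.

a^{p+k} b^p a^p b^p

Toward a contradiction, assume L is regular with pumping length p.
Take w = a^p b^p a^p b^p = uu where u = a^pb^p; then w ∈ L and |w| = 4p ≥ p.
The pumping lemma gives a decomposition w = xyz where |xy| ≤ p and |y| ≥ 1.
Since the first p symbols of w are all a's and |xy| ≤ p, y lies entirely in the leading a-block: y = a^k for some k with 1 ≤ k ≤ p.
Pump with i = 2: xy^2z = a^{p+k} b^p a^p b^p, of length 4p+k. Suppose this equals vv. The string starts with a and ends with b, so v does too; thus the boundary between the two copies of v is a b→a transition. There is exactly one such transition, at position 2p+k, so |v| = 2p+k and |vv| = 4p+2k ≠ 4p+k since k ≥ 1. So xy^2z ∉ L.
This is a contradiction; hence L is not regular.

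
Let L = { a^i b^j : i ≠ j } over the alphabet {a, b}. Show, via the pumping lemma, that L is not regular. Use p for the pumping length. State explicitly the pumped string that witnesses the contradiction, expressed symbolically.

Assume L is regular. Let p be the pumping length given by the pumping lemma.
Choose w = a^p b^{p+p!}. Since p ≠ p+p!, w ∈ L; and |w| ≥ p.
The pumping lemma gives a decomposition w = xyz where |xy| ≤ p and y is nonempty.
Since the first p symbols of w are all a's and |xy| ≤ p, y lies entirely in the leading a-block: y = a^k for some k with 1 ≤ k ≤ p.
Since 1 ≤ k ≤ p, k divides p!; set t = 1 + p!/k. Then xy^t z has p + (p!/k)·k = p + p! copies of a. Now the a-count equals the b-count, so i ≠ j fails. So xy^t z = a^{p+p!} b^{p+p!} ∉ L.
Contradiction. Therefore L is not regular.

a^{p+p!} b^{p+p!}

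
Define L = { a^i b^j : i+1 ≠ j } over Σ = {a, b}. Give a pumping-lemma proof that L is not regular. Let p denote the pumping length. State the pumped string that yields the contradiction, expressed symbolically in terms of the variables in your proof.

Toward a contradiction, assume L is regular with pumping length p.
Choose w = a^p b^{p+p!+1}. Since p ≠ (p+p!+1)-1 = p+p!, w ∈ L; and |w| ≥ p.
The pumping lemma gives a decomposition w = xyz where |xy| ≤ p and y is nonempty.
The first p characters of w are a's, so xy (and hence y) consists only of a's. Write y = a^k, 1 ≤ k ≤ p.
Since 1 ≤ k ≤ p, k divides p!; set t = 1 + p!/k. Then xy^t z has p + (p!/k)·k = p + p! copies of a. Now the a-count is p+p! and (b-count)-1 = (p+p!+1)-1 = p+p!, so i+1 ≠ j fails. So xy^t z = a^{p+p!} b^{p+p!+1} ∉ L.
This contradicts the pumping lemma, so L is not regular.

a^{p+p!} b^{p+p!+1}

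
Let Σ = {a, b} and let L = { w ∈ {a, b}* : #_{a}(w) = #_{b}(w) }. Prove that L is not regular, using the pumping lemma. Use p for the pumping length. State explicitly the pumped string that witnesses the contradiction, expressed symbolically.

a^{p+k} b^p

Assume L is regular; let p be its pumping constant.
Choose w = a^p b^p ∈ L with |w| = 2p ≥ p.
By the pumping lemma, w = xyz with |xy| ≤ p and |y| ≥ 1.
The first p characters of w are a's, so xy (and hence y) consists only of a's. Write y = a^k, 1 ≤ k ≤ p.
Pump with i = 2: xy^2z = a^{p+k} b^p has p+k occurrences of a but only p of b. Since k ≥ 1 the counts differ, so xy^2z ∉ L.
This contradicts the pumping lemma, so L is not regular.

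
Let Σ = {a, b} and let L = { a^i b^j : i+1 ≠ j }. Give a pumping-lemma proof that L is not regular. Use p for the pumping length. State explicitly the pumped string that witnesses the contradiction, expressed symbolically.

Toward a contradiction, assume L is regular with pumping length p.
Choose w = a^p b^{p+p!+1}. Since p ≠ (p+p!+1)-1 = p+p!, w ∈ L; and |w| ≥ p.
The pumping lemma gives a decomposition w = xyz where |xy| ≤ p and |y| > 0.
Because |xy| ≤ p and w begins with p copies of a, we have y = a^k with 1 ≤ k ≤ p.
Since 1 ≤ k ≤ p, k divides p!; set t = 1 + p!/k. Then xy^t z has p + (p!/k)·k = p + p! copies of a. Now the a-count is p+p! and (b-count)-1 = (p+p!+1)-1 = p+p!, so i+1 ≠ j fails. So xy^t z = a^{p+p!} b^{p+p!+1} ∉ L.
Contradiction. Therefore L is not regular.

a^{p+p!} b^{p+p!+1}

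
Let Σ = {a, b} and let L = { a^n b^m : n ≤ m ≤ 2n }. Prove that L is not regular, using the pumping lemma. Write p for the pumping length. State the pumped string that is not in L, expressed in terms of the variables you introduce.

Toward a contradiction, assume L is regular with pumping length p.
Take w = a^p b^p ∈ L (since p ≤ p ≤ 2p), with |w| = 2p ≥ p.
By the pumping lemma, w = xyz with |xy| ≤ p and |y| ≥ 1.
Since the first p symbols of w are all a's and |xy| ≤ p, y lies entirely in the leading a-block: y = a^k for some k with 1 ≤ k ≤ p.
Pump with i = 2: xy^2z = a^{p+k} b^p. Now n = p+k > p = m, so the condition n ≤ m fails. Thus xy^2z ∉ L.
Contradiction. Therefore L is not regular.

a^{p+k} b^p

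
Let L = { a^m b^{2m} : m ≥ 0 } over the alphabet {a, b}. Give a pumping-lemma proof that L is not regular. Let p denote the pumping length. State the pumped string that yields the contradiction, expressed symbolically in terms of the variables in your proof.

a^{p+k} b^{2p}

Toward a contradiction, assume L is regular with pumping length p.
Take w = a^p b^{2p}. Then w ∈ L and |w| = 3p ≥ p.
By the pumping lemma, w = xyz with |xy| ≤ p and |y| > 0.
Since the first p symbols of w are all a's and |xy| ≤ p, y lies entirely in the leading a-block: y = a^k for some k with 1 ≤ k ≤ p.
Pump with i = 2: xy^2z = a^{p+k} b^{2p}. For this to lie in L we would need 2p = 2(p+k), which forces k = 0. But k ≥ 1, so xy^2z ∉ L.
This is a contradiction; hence L is not regular.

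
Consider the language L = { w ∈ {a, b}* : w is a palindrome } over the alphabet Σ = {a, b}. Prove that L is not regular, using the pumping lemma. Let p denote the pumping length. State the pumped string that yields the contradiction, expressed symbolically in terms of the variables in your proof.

Suppose for contradiction that L is regular, and let p be the pumping length.
Take w = a^p b a^p, a palindrome of length 2p+1 ≥ p.
By the pumping lemma, w = xyz with |xy| ≤ p and |y| ≥ 1.
Since the first p symbols of w are all a's and |xy| ≤ p, y lies entirely in the leading a-block: y = a^k for some k with 1 ≤ k ≤ p.
Pump with i = 2: xy^2z = a^{p+k} b a^p. Its reverse is a^p b a^{p+k}, which differs from xy^2z since k ≥ 1. So xy^2z is not a palindrome and xy^2z ∉ L.
This is a contradiction; hence L is not regular.

a^{p+k} b a^p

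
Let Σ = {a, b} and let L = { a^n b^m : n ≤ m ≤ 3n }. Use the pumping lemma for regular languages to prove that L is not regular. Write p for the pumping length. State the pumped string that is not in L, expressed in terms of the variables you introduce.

a^{p+k} b^p

Toward a contradiction, assume L is regular with pumping length p.
Take w = a^p b^p ∈ L (since p ≤ p ≤ 3p), with |w| = 2p ≥ p.
Write w = xyz as guaranteed by the lemma, with |xy| ≤ p and |y| > 0.
Since the first p symbols of w are all a's and |xy| ≤ p, y lies entirely in the leading a-block: y = a^k for some k with 1 ≤ k ≤ p.
Pump with i = 2: xy^2z = a^{p+k} b^p. Now n = p+k > p = m, so the condition n ≤ m fails. Thus xy^2z ∉ L.
Contradiction. Therefore L is not regular.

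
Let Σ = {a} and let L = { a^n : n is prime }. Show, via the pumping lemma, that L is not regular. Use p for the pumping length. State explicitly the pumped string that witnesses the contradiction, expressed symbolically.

a^{q(1+k)}

Assume L is regular; let p be its pumping constant.
Let q be a prime with q ≥ p+2 (infinitely many primes exist), and take w = a^q ∈ L with |w| = q ≥ p.
The pumping lemma gives a decomposition w = xyz where |xy| ≤ p and |y| ≥ 1.
Then y = a^k for some k with 1 ≤ k ≤ p.
Since 1 ≤ k ≤ p, |xz| = q-k. Pump with i = q+1: |xy^{q+1}z| = (q-k)+(q+1)k = q+qk = q(1+k), which is composite (both factors ≥ 2). So xy^{q+1}z = a^{q(1+k)} ∉ L.
This contradicts the pumping lemma, so L is not regular.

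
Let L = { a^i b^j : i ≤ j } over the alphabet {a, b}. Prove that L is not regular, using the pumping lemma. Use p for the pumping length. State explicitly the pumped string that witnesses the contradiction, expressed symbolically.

a^{p+k} b^p

Toward a contradiction, assume L is regular with pumping length p.
Choose w = a^p b^p ∈ L, with |w| = 2p ≥ p.
Write w = xyz as guaranteed by the lemma, with |xy| ≤ p and |y| > 0.
Because |xy| ≤ p and w begins with p copies of a, we have y = a^k with 1 ≤ k ≤ p.
Consider xy^2z = a^{p+k} b^p. Since k ≥ 1, the a-count p+k exceeds the b-count p, so i ≤ j fails; thus xy^2z ∉ L.
This contradicts the pumping lemma, so L is not regular.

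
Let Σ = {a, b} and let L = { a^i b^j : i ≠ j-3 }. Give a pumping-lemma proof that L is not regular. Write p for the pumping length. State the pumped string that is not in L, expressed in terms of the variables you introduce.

a^{p+p!} b^{p+p!+3}

Assume L is regular. Let p be the pumping length given by the pumping lemma.
Choose w = a^p b^{p+p!+3}. Since p ≠ (p+p!+3)-3 = p+p!, w ∈ L; and |w| ≥ p.
By the pumping lemma, w = xyz with |xy| ≤ p and y is nonempty.
Since the first p symbols of w are all a's and |xy| ≤ p, y lies entirely in the leading a-block: y = a^k for some k with 1 ≤ k ≤ p.
Since 1 ≤ k ≤ p, k divides p!; set t = 1 + p!/k. Then xy^t z has p + (p!/k)·k = p + p! copies of a. Now the a-count is p+p! and (b-count)-3 = (p+p!+3)-3 = p+p!, so i ≠ j-3 fails. So xy^t z = a^{p+p!} b^{p+p!+3} ∉ L.
This is a contradiction; hence L is not regular.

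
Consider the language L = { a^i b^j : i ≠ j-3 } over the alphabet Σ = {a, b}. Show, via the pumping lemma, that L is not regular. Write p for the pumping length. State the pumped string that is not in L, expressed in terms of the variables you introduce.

a^{p+p!} b^{p+p!+3}

Suppose for contradiction that L is regular, and let p be the pumping length.
Choose w = a^p b^{p+p!+3}. Since p ≠ (p+p!+3)-3 = p+p!, w ∈ L; and |w| ≥ p.
By the pumping lemma, w = xyz with |xy| ≤ p and y is nonempty.
Because |xy| ≤ p and w begins with p copies of a, we have y = a^k with 1 ≤ k ≤ p.
Since 1 ≤ k ≤ p, k divides p!; set t = 1 + p!/k. Then xy^t z has p + (p!/k)·k = p + p! copies of a. Now the a-count is p+p! and (b-count)-3 = (p+p!+3)-3 = p+p!, so i ≠ j-3 fails. So xy^t z = a^{p+p!} b^{p+p!+3} ∉ L.
Contradiction. Therefore L is not regular.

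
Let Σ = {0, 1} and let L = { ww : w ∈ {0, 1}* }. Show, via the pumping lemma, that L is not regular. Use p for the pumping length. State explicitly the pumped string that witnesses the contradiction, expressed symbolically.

0^{p+k} 1^p 0^p 1^p

Toward a contradiction, assume L is regular with pumping length p.
Take w = 0^p 1^p 0^p 1^p = uu where u = 0^p1^p; then w ∈ L and |w| = 4p ≥ p.
Write w = xyz as guaranteed by the lemma, with |xy| ≤ p and y is nonempty.
Because |xy| ≤ p and w begins with p copies of 0, we have y = 0^k with 1 ≤ k ≤ p.
Pump with i = 2: xy^2z = 0^{p+k} 1^p 0^p 1^p, of length 4p+k. Suppose this equals vv. The string starts with 0 and ends with 1, so v does too; thus the boundary between the two copies of v is a 1→0 transition. There is exactly one such transition, at position 2p+k, so |v| = 2p+k and |vv| = 4p+2k ≠ 4p+k since k ≥ 1. So xy^2z ∉ L.
This contradicts the pumping lemma, so L is not regular.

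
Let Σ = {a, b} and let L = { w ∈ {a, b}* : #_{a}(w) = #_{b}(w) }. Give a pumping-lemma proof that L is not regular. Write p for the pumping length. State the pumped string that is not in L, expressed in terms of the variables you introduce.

Suppose for contradiction that L is regular, and let p be the pumping length.
Choose w = a^p b^p ∈ L with |w| = 2p ≥ p.
The pumping lemma gives a decomposition w = xyz where |xy| ≤ p and |y| > 0.
The first p characters of w are a's, so xy (and hence y) consists only of a's. Write y = a^k, 1 ≤ k ≤ p.
Pump with i = 2: xy^2z = a^{p+k} b^p has p+k occurrences of a but only p of b. Since k ≥ 1 the counts differ, so xy^2z ∉ L.
This is a contradiction; hence L is not regular.

a^{p+k} b^p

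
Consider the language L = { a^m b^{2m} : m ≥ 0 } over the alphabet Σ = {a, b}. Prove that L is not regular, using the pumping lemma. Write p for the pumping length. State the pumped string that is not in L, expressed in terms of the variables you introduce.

Assume L is regular; let p be its pumping constant.
Let w = a^p b^{2p} ∈ L; note |w| = 3p ≥ p.
Write w = xyz as guaranteed by the lemma, with |xy| ≤ p and y is nonempty.
Because |xy| ≤ p and w begins with p copies of a, we have y = a^k with 1 ≤ k ≤ p.
Pump with i = 2: xy^2z = a^{p+k} b^{2p}. For this to lie in L we would need 2p = 2(p+k), which forces k = 0. But k ≥ 1, so xy^2z ∉ L.
Contradiction. Therefore L is not regular.

a^{p+k} b^{2p}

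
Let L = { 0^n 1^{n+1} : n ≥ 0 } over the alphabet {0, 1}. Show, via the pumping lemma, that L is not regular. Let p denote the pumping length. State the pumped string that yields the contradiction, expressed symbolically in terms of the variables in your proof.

Toward a contradiction, assume L is regular with pumping length p.
Choose w = 0^p 1^{p+1}, which is in L with |w| = 2p+1 ≥ p.
By the pumping lemma, w = xyz with |xy| ≤ p and y is nonempty.
Because |xy| ≤ p and w begins with p copies of 0, we have y = 0^k with 1 ≤ k ≤ p.
Pump with i = 2: xy^2z = 0^{p+k} 1^{p+1}. For this to lie in L we would need p+1 = (p+k)+1, which forces k = 0. But k ≥ 1, so xy^2z ∉ L.
This contradicts the pumping lemma, so L is not regular.

0^{p+k} 1^{p+1}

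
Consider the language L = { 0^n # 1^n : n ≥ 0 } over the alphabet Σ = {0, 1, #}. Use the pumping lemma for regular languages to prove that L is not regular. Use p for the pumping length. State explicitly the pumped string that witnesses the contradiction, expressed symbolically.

0^{p+k} # 1^p

Assume L is regular; let p be its pumping constant.
Take w = 0^p # 1^p ∈ L with |w| = 2p+1 ≥ p.
Write w = xyz as guaranteed by the lemma, with |xy| ≤ p and y is nonempty.
Since the first p symbols of w are all 0's and |xy| ≤ p, y lies entirely in the leading 0-block: y = 0^k for some k with 1 ≤ k ≤ p.
Pump with i = 2: xy^2z = 0^{p+k} # 1^p, which would require p+k = p. But k ≥ 1, so xy^2z ∉ L.
Contradiction. Therefore L is not regular.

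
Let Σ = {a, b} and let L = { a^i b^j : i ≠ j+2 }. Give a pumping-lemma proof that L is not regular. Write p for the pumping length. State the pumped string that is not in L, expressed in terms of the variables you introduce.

a^{p+p!} b^{p+p!-2}

Toward a contradiction, assume L is regular with pumping length p.
Choose w = a^p b^{p+p!-2}. Since p ≠ (p+p!-2)+2 = p+p!, w ∈ L; and |w| ≥ p.
Write w = xyz as guaranteed by the lemma, with |xy| ≤ p and |y| ≥ 1.
The first p characters of w are a's, so xy (and hence y) consists only of a's. Write y = a^k, 1 ≤ k ≤ p.
Since 1 ≤ k ≤ p, k divides p!; set t = 1 + p!/k. Then xy^t z has p + (p!/k)·k = p + p! copies of a. Now the a-count is p+p! and (b-count)+2 = (p+p!-2)+2 = p+p!, so i ≠ j+2 fails. So xy^t z = a^{p+p!} b^{p+p!-2} ∉ L.
This is a contradiction; hence L is not regular.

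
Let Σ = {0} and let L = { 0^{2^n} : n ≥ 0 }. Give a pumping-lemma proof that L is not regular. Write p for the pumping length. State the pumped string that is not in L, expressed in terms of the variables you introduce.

Assume L is regular. Let p be the pumping length given by the pumping lemma.
Take w = 0^{2^p} ∈ L with |w| = 2^p ≥ p.
The pumping lemma gives a decomposition w = xyz where |xy| ≤ p and |y| ≥ 1.
Then y = 0^k for some k with 1 ≤ k ≤ p.
Pump with i = 2: xy^2z = 0^{2^p+k}. Since 1 ≤ k ≤ p < 2^p, we have 2^p < 2^p+k < 2^{p+1}, so 2^p+k is not a power of 2. So xy^2z ∉ L.
Contradiction. Therefore L is not regular.

0^{2^p+k}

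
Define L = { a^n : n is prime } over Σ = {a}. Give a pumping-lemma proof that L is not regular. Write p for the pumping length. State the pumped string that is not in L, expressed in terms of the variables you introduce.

a^{q(1+k)}

Toward a contradiction, assume L is regular with pumping length p.
Let q be a prime with q ≥ p+2 (infinitely many primes exist), and take w = a^q ∈ L with |w| = q ≥ p.
Write w = xyz as guaranteed by the lemma, with |xy| ≤ p and |y| ≥ 1.
Then y = a^k for some k with 1 ≤ k ≤ p.
Since 1 ≤ k ≤ p, |xz| = q-k. Pump with i = q+1: |xy^{q+1}z| = (q-k)+(q+1)k = q+qk = q(1+k), which is composite (both factors ≥ 2). So xy^{q+1}z = a^{q(1+k)} ∉ L.
This contradicts the pumping lemma, so L is not regular.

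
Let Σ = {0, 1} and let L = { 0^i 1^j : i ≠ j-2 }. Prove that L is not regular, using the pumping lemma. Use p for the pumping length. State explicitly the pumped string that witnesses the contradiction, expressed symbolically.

Suppose for contradiction that L is regular, and let p be the pumping length.
Choose w = 0^p 1^{p+p!+2}. Since p ≠ (p+p!+2)-2 = p+p!, w ∈ L; and |w| ≥ p.
Write w = xyz as guaranteed by the lemma, with |xy| ≤ p and |y| > 0.
The first p characters of w are 0's, so xy (and hence y) consists only of 0's. Write y = 0^k, 1 ≤ k ≤ p.
Since 1 ≤ k ≤ p, k divides p!; set t = 1 + p!/k. Then xy^t z has p + (p!/k)·k = p + p! copies of 0. Now the 0-count is p+p! and (1-count)-2 = (p+p!+2)-2 = p+p!, so i ≠ j-2 fails. So xy^t z = 0^{p+p!} 1^{p+p!+2} ∉ L.
This contradicts the pumping lemma, so L is not regular.

0^{p+p!} 1^{p+p!+2}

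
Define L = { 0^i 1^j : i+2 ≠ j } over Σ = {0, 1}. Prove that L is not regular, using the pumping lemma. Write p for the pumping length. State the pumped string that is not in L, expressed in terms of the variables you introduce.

Suppose for contradiction that L is regular, and let p be the pumping length.
Choose w = 0^p 1^{p+p!+2}. Since p ≠ (p+p!+2)-2 = p+p!, w ∈ L; and |w| ≥ p.
Write w = xyz as guaranteed by the lemma, with |xy| ≤ p and |y| > 0.
The first p characters of w are 0's, so xy (and hence y) consists only of 0's. Write y = 0^k, 1 ≤ k ≤ p.
Since 1 ≤ k ≤ p, k divides p!; set t = 1 + p!/k. Then xy^t z has p + (p!/k)·k = p + p! copies of 0. Now the 0-count is p+p! and (1-count)-2 = (p+p!+2)-2 = p+p!, so i+2 ≠ j fails. So xy^t z = 0^{p+p!} 1^{p+p!+2} ∉ L.
This is a contradiction; hence L is not regular.

0^{p+p!} 1^{p+p!+2}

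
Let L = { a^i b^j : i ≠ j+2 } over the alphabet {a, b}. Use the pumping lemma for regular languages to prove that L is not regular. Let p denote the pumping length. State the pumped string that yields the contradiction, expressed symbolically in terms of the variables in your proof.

a^{p+p!} b^{p+p!-2}

Assume L is regular. Let p be the pumping length given by the pumping lemma.
Choose w = a^p b^{p+p!-2}. Since p ≠ (p+p!-2)+2 = p+p!, w ∈ L; and |w| ≥ p.
Write w = xyz as guaranteed by the lemma, with |xy| ≤ p and |y| ≥ 1.
Because |xy| ≤ p and w begins with p copies of a, we have y = a^k with 1 ≤ k ≤ p.
Since 1 ≤ k ≤ p, k divides p!; set t = 1 + p!/k. Then xy^t z has p + (p!/k)·k = p + p! copies of a. Now the a-count is p+p! and (b-count)+2 = (p+p!-2)+2 = p+p!, so i ≠ j+2 fails. So xy^t z = a^{p+p!} b^{p+p!-2} ∉ L.
This contradicts the pumping lemma, so L is not regular.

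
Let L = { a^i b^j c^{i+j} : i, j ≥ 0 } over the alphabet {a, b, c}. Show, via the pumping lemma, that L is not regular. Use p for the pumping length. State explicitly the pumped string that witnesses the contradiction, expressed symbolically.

a^{p+k} b^p c^{2p}

Toward a contradiction, assume L is regular with pumping length p.
Take w = a^p b^p c^{2p} ∈ L (with i=j=p, i+j=2p), |w| = 4p ≥ p.
Write w = xyz as guaranteed by the lemma, with |xy| ≤ p and y is nonempty.
Since the first p symbols of w are all a's and |xy| ≤ p, y lies entirely in the leading a-block: y = a^k for some k with 1 ≤ k ≤ p.
Consider xy^2z = a^{p+k} b^p c^{2p}. Now the a- and b-counts sum to 2p+k, but the c-count is 2p ≠ 2p+k. So xy^2z ∉ L.
Contradiction. Therefore L is not regular.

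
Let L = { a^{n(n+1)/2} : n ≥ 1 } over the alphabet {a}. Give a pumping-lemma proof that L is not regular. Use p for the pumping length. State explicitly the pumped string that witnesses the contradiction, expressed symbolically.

Assume L is regular. Let p be the pumping length given by the pumping lemma.
Take w = a^{p(p+1)/2} ∈ L with |w| = p(p+1)/2 ≥ p.
The pumping lemma gives a decomposition w = xyz where |xy| ≤ p and y is nonempty.
Then y = a^k for some k with 1 ≤ k ≤ p.
Pump with i = 2: xy^2z = a^{p(p+1)/2+k}. Since 1 ≤ k ≤ p, p(p+1)/2 < p(p+1)/2+k ≤ p(p+1)/2+p < (p+1)(p+2)/2, so p(p+1)/2+k is strictly between consecutive triangular numbers. So xy^2z ∉ L.
Contradiction. Therefore L is not regular.

a^{p(p+1)/2+k}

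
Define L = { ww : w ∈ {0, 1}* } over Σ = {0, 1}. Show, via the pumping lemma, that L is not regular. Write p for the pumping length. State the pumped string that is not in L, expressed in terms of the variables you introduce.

0^{p+k} 1^p 0^p 1^p

Toward a contradiction, assume L is regular with pumping length p.
Take w = 0^p 1^p 0^p 1^p = uu where u = 0^p1^p; then w ∈ L and |w| = 4p ≥ p.
The pumping lemma gives a decomposition w = xyz where |xy| ≤ p and |y| ≥ 1.
The first p characters of w are 0's, so xy (and hence y) consists only of 0's. Write y = 0^k, 1 ≤ k ≤ p.
Pump with i = 2: xy^2z = 0^{p+k} 1^p 0^p 1^p, of length 4p+k. Suppose this equals vv. The string starts with 0 and ends with 1, so v does too; thus the boundary between the two copies of v is a 1→0 transition. There is exactly one such transition, at position 2p+k, so |v| = 2p+k and |vv| = 4p+2k ≠ 4p+k since k ≥ 1. So xy^2z ∉ L.
Contradiction. Therefore L is not regular.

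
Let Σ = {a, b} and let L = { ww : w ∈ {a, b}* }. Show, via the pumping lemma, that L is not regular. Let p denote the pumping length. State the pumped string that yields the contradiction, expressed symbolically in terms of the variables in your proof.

a^{p+k} b^p a^p b^p

Suppose for contradiction that L is regular, and let p be the pumping length.
Take w = a^p b^p a^p b^p = uu where u = a^pb^p; then w ∈ L and |w| = 4p ≥ p.
Write w = xyz as guaranteed by the lemma, with |xy| ≤ p and y is nonempty.
Because |xy| ≤ p and w begins with p copies of a, we have y = a^k with 1 ≤ k ≤ p.
Pump with i = 2: xy^2z = a^{p+k} b^p a^p b^p, of length 4p+k. Suppose this equals vv. The string starts with a and ends with b, so v does too; thus the boundary between the two copies of v is a b→a transition. There is exactly one such transition, at position 2p+k, so |v| = 2p+k and |vv| = 4p+2k ≠ 4p+k since k ≥ 1. So xy^2z ∉ L.
This is a contradiction; hence L is not regular.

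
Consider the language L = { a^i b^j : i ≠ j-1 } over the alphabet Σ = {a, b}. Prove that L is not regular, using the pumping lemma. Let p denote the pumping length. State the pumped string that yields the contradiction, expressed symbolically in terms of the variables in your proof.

a^{p+p!} b^{p+p!+1}

Toward a contradiction, assume L is regular with pumping length p.
Choose w = a^p b^{p+p!+1}. Since p ≠ (p+p!+1)-1 = p+p!, w ∈ L; and |w| ≥ p.
The pumping lemma gives a decomposition w = xyz where |xy| ≤ p and |y| ≥ 1.
Because |xy| ≤ p and w begins with p copies of a, we have y = a^k with 1 ≤ k ≤ p.
Since 1 ≤ k ≤ p, k divides p!; set t = 1 + p!/k. Then xy^t z has p + (p!/k)·k = p + p! copies of a. Now the a-count is p+p! and (b-count)-1 = (p+p!+1)-1 = p+p!, so i ≠ j-1 fails. So xy^t z = a^{p+p!} b^{p+p!+1} ∉ L.
Contradiction. Therefore L is not regular.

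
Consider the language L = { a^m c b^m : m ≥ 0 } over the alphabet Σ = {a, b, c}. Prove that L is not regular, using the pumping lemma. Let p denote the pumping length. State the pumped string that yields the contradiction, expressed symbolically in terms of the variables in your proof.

Suppose for contradiction that L is regular, and let p be the pumping length.
Take w = a^p c b^p ∈ L with |w| = 2p+1 ≥ p.
By the pumping lemma, w = xyz with |xy| ≤ p and |y| ≥ 1.
Since the first p symbols of w are all a's and |xy| ≤ p, y lies entirely in the leading a-block: y = a^k for some k with 1 ≤ k ≤ p.
Pump with i = 2: xy^2z = a^{p+k} c b^p, which would require p+k = p. But k ≥ 1, so xy^2z ∉ L.
This contradicts the pumping lemma, so L is not regular.

a^{p+k} c b^p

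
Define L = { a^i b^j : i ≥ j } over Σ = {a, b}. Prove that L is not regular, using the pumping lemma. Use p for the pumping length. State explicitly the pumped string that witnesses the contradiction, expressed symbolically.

Assume L is regular. Let p be the pumping length given by the pumping lemma.
Choose w = a^p b^p ∈ L, with |w| = 2p ≥ p.
Write w = xyz as guaranteed by the lemma, with |xy| ≤ p and |y| > 0.
The first p characters of w are a's, so xy (and hence y) consists only of a's. Write y = a^k, 1 ≤ k ≤ p.
Consider xy^0z = xz = a^{p-k} b^p. Since k ≥ 1, the a-count p-k is less than p, so i ≥ j fails; thus xz ∉ L.
This is a contradiction; hence L is not regular.

a^{p-k} b^p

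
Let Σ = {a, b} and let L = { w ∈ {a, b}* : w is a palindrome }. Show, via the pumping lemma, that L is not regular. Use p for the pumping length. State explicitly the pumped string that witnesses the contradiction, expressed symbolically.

Toward a contradiction, assume L is regular with pumping length p.
Take w = a^p b a^p, a palindrome of length 2p+1 ≥ p.
The pumping lemma gives a decomposition w = xyz where |xy| ≤ p and y is nonempty.
Because |xy| ≤ p and w begins with p copies of a, we have y = a^k with 1 ≤ k ≤ p.
Pump with i = 2: xy^2z = a^{p+k} b a^p. Its reverse is a^p b a^{p+k}, which differs from xy^2z since k ≥ 1. So xy^2z is not a palindrome and xy^2z ∉ L.
Contradiction. Therefore L is not regular.

a^{p+k} b a^p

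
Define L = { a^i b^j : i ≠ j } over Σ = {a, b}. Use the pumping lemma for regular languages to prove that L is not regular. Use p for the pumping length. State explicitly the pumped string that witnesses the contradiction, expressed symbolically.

a^{p+p!} b^{p+p!}

Suppose for contradiction that L is regular, and let p be the pumping length.
Choose w = a^p b^{p+p!}. Since p ≠ p+p!, w ∈ L; and |w| ≥ p.
Write w = xyz as guaranteed by the lemma, with |xy| ≤ p and |y| ≥ 1.
The first p characters of w are a's, so xy (and hence y) consists only of a's. Write y = a^k, 1 ≤ k ≤ p.
Since 1 ≤ k ≤ p, k divides p!; set t = 1 + p!/k. Then xy^t z has p + (p!/k)·k = p + p! copies of a. Now the a-count equals the b-count, so i ≠ j fails. So xy^t z = a^{p+p!} b^{p+p!} ∉ L.
This is a contradiction; hence L is not regular.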